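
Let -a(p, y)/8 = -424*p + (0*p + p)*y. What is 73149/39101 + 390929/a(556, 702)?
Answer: 75166242227/48350106944 ≈ 1.5546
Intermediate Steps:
a(p, y) = 3392*p - 8*p*y (a(p, y) = -8*(-424*p + (0*p + p)*y) = -8*(-424*p + (0 + p)*y) = -8*(-424*p + p*y) = 3392*p - 8*p*y)
73149/39101 + 390929/a(556, 702) = 73149/39101 + 390929/((8*556*(424 - 1*702))) = 73149*(1/39101) + 390929/((8*556*(424 - 702))) = 73149/39101 + 390929/((8*556*(-278))) = 73149/39101 + 390929/(-1236544) = 73149/39101 + 390929*(-1/1236544) = 73149/39101 - 390929/1236544 = 75166242227/48350106944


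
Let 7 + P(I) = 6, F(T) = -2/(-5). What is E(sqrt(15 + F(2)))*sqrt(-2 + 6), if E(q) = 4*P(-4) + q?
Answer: -8 + 2*sqrt(385)/5 ≈ -0.15143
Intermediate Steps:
F(T) = 2/5 (F(T) = -2*(-1/5) = 2/5)
P(I) = -1 (P(I) = -7 + 6 = -1)
E(q) = -4 + q (E(q) = 4*(-1) + q = -4 + q)
E(sqrt(15 + F(2)))*sqrt(-2 + 6) = (-4 + sqrt(15 + 2/5))*sqrt(-2 + 6) = (-4 + sqrt(77/5))*sqrt(4) = (-4 + sqrt(385)/5)*2 = -8 + 2*sqrt(385)/5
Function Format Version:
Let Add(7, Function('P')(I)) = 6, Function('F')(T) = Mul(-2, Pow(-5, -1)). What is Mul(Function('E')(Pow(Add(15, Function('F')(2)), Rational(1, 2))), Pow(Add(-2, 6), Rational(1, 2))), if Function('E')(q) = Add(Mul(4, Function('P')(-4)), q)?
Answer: Add(-8, Mul(Rational(2, 5), Pow(385, Rational(1, 2)))) ≈ -0.15143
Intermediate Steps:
Function('F')(T) = Rational(2, 5) (Function('F')(T) = Mul(-2, Rational(-1, 5)) = Rational(2, 5))
Function('P')(I) = -1 (Function('P')(I) = Add(-7, 6) = -1)
Function('E')(q) = Add(-4, q) (Function('E')(q) = Add(Mul(4, -1), q) = Add(-4, q))
Mul(Function('E')(Pow(Add(15, Function('F')(2)), Rational(1, 2))), Pow(Add(-2, 6), Rational(1, 2))) = Mul(Add(-4, Pow(Add(15, Rational(2, 5)), Rational(1, 2))), Pow(Add(-2, 6), Rational(1, 2))) = Mul(Add(-4, Pow(Rational(77, 5), Rational(1, 2))), Pow(4, Rational(1, 2))) = Mul(Add(-4, Mul(Rational(1, 5), Pow(385, Rational(1, 2)))), 2) = Add(-8, Mul(Rational(2, 5), Pow(385, Rational(1, 2))))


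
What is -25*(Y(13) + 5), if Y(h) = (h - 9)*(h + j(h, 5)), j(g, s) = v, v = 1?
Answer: -1525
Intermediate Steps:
j(g, s) = 1
Y(h) = (1 + h)*(-9 + h) (Y(h) = (h - 9)*(h + 1) = (-9 + h)*(1 + h) = (1 + h)*(-9 + h))
-25*(Y(13) + 5) = -25*((-9 + 13**2 - 8*13) + 5) = -25*((-9 + 169 - 104) + 5) = -25*(56 + 5) = -25*61 = -1525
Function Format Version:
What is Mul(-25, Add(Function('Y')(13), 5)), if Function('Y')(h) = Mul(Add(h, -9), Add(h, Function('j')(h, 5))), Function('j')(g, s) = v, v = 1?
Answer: -1525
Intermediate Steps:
Function('j')(g, s) = 1
Function('Y')(h) = Mul(Add(1, h), Add(-9, h)) (Function('Y')(h) = Mul(Add(h, -9), Add(h, 1)) = Mul(Add(-9, h), Add(1, h)) = Mul(Add(1, h), Add(-9, h)))
Mul(-25, Add(Function('Y')(13), 5)) = Mul(-25, Add(Add(-9, Pow(13, 2), Mul(-8, 13)), 5)) = Mul(-25, Add(Add(-9, 169, -104), 5)) = Mul(-25, Add(56, 5)) = Mul(-25, 61) = -1525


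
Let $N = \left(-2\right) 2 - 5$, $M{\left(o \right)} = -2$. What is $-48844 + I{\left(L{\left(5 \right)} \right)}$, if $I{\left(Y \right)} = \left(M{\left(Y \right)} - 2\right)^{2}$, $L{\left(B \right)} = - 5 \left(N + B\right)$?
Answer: $-48828$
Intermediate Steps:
$N = -9$ ($N = -4 - 5 = -9$)
$L{\left(B \right)} = 45 - 5 B$ ($L{\left(B \right)} = - 5 \left(-9 + B\right) = 45 - 5 B$)
$I{\left(Y \right)} = 16$ ($I{\left(Y \right)} = \left(-2 - 2\right)^{2} = \left(-4\right)^{2} = 16$)
$-48844 + I{\left(L{\left(5 \right)} \right)} = -48844 + 16 = -48828$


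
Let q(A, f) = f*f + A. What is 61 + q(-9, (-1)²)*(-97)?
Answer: 837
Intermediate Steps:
q(A, f) = A + f² (q(A, f) = f² + A = A + f²)
61 + q(-9, (-1)²)*(-97) = 61 + (-9 + ((-1)²)²)*(-97) = 61 + (-9 + 1²)*(-97) = 61 + (-9 + 1)*(-97) = 61 - 8*(-97) = 61 + 776 = 837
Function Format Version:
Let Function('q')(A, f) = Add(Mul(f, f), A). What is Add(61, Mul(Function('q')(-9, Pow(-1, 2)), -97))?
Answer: 837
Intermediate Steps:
Function('q')(A, f) = Add(A, Pow(f, 2)) (Function('q')(A, f) = Add(Pow(f, 2), A) = Add(A, Pow(f, 2)))
Add(61, Mul(Function('q')(-9, Pow(-1, 2)), -97)) = Add(61, Mul(Add(-9, Pow(Pow(-1, 2), 2)), -97)) = Add(61, Mul(Add(-9, Pow(1, 2)), -97)) = Add(61, Mul(Add(-9, 1), -97)) = Add(61, Mul(-8, -97)) = Add(61, 776) = 837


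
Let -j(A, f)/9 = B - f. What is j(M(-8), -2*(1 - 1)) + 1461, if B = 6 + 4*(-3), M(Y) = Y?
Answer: 1515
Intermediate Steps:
B = -6 (B = 6 - 12 = -6)
j(A, f) = 54 + 9*f (j(A, f) = -9*(-6 - f) = 54 + 9*f)
j(M(-8), -2*(1 - 1)) + 1461 = (54 + 9*(-2*(1 - 1))) + 1461 = (54 + 9*(-2*0)) + 1461 = (54 + 9*0) + 1461 = (54 + 0) + 1461 = 54 + 1461 = 1515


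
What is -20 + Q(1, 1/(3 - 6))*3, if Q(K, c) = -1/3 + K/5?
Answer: -102/5 ≈ -20.400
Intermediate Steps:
Q(K, c) = -1/3 + K/5 (Q(K, c) = -1*1/3 + K*(1/5) = -1/3 + K/5)
-20 + Q(1, 1/(3 - 6))*3 = -20 + (-1/3 + (1/5)*1)*3 = -20 + (-1/3 + 1/5)*3 = -20 - 2/15*3 = -20 - 2/5 = -102/5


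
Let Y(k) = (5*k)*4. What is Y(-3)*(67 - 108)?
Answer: 2460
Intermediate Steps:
Y(k) = 20*k
Y(-3)*(67 - 108) = (20*(-3))*(67 - 108) = -60*(-41) = 2460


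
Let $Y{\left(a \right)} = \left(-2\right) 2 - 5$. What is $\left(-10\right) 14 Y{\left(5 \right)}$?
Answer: $1260$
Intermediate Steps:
$Y{\left(a \right)} = -9$ ($Y{\left(a \right)} = -4 - 5 = -9$)
$\left(-10\right) 14 Y{\left(5 \right)} = \left(-10\right) 14 \left(-9\right) = \left(-140\right) \left(-9\right) = 1260$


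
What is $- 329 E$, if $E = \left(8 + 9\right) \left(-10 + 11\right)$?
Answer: $-5593$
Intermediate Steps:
$E = 17$ ($E = 17 \cdot 1 = 17$)
$- 329 E = \left(-329\right) 17 = -5593$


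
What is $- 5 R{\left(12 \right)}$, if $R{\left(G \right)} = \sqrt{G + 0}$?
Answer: $- 10 \sqrt{3} \approx -17.32$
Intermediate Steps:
$R{\left(G \right)} = \sqrt{G}$
$- 5 R{\left(12 \right)} = - 5 \sqrt{12} = - 5 \cdot 2 \sqrt{3} = - 10 \sqrt{3}$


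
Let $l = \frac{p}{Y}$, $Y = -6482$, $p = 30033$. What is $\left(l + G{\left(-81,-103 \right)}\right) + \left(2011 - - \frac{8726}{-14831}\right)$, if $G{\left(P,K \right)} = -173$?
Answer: $\frac{176193306841}{96134542} \approx 1832.8$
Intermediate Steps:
$l = - \frac{30033}{6482}$ ($l = \frac{30033}{-6482} = 30033 \left(- \frac{1}{6482}\right) = - \frac{30033}{6482} \approx -4.6333$)
$\left(l + G{\left(-81,-103 \right)}\right) + \left(2011 - - \frac{8726}{-14831}\right) = \left(- \frac{30033}{6482} - 173\right) + \left(2011 - - \frac{8726}{-14831}\right) = - \frac{1151419}{6482} + \left(2011 - \left(-8726\right) \left(- \frac{1}{14831}\right)\right) = - \frac{1151419}{6482} + \left(2011 - \frac{8726}{14831}\right) = - \frac{1151419}{6482} + \frac{29816415}{14831} = \frac{176193306841}{96134542}$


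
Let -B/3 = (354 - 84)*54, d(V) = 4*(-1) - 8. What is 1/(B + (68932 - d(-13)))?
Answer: 1/25204 ≈ 3.9676e-5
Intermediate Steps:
d(V) = -12 (d(V) = -4 - 8 = -12)
B = -43740 (B = -3*(354 - 84)*54 = -810*54 = -3*14580 = -43740)
1/(B + (68932 - d(-13))) = 1/(-43740 + (68932 - 1*(-12))) = 1/(-43740 + (68932 + 12)) = 1/(-43740 + 68944) = 1/25204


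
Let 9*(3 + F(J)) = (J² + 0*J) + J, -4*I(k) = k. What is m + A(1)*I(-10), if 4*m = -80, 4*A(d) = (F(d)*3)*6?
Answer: -205/4 ≈ -51.250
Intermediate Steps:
I(k) = -k/4
F(J) = -3 + J/9 + J²/9 (F(J) = -3 + ((J² + 0*J) + J)/9 = -3 + ((J² + 0) + J)/9 = -3 + (J² + J)/9 = -3 + (J + J²)/9 = -3 + (J/9 + J²/9) = -3 + J/9 + J²/9)
A(d) = -27/2 + d/2 + d²/2 (A(d) = (((-3 + d/9 + d²/9)*3)*6)/4 = ((-9 + d/3 + d²/3)*6)/4 = (-54 + 2*d + 2*d²)/4 = -27/2 + d/2 + d²/2)
m = -20 (m = (¼)*(-80) = -20)
m + A(1)*I(-10) = -20 + (-27/2 + (½)*1 + (½)*1²)*(-¼*(-10)) = -20 + (-27/2 + ½ + (½)*1)*(5/2) = -20 + (-27/2 + ½ + ½)*(5/2) = -20 - 25/2*5/2 = -20 - 125/4 = -205/4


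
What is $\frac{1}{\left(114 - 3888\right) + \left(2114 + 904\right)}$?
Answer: $- \frac{1}{756} \approx -0.0013228$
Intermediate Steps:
$\frac{1}{\left(114 - 3888\right) + \left(2114 + 904\right)} = \frac{1}{-3774 + 3018} = \frac{1}{-756} = - \frac{1}{756}$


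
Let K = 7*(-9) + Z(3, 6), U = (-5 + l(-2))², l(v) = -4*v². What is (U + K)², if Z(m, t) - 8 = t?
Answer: 153664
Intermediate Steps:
Z(m, t) = 8 + t
U = 441 (U = (-5 - 4*(-2)²)² = (-5 - 4*4)² = (-5 - 16)² = (-21)² = 441)
K = -49 (K = 7*(-9) + (8 + 6) = -63 + 14 = -49)
(U + K)² = (441 - 49)² = 392² = 153664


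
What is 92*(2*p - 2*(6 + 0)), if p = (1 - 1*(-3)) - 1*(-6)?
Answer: 736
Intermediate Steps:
p = 10 (p = (1 + 3) + 6 = 4 + 6 = 10)
92*(2*p - 2*(6 + 0)) = 92*(2*10 - 2*(6 + 0)) = 92*(20 - 2*6) = 92*(20 - 12) = 92*8 = 736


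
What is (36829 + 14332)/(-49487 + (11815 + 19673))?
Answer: -51161/17999 ≈ -2.8424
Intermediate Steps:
(36829 + 14332)/(-49487 + (11815 + 19673)) = 51161/(-49487 + 31488) = 51161/(-17999) = 51161*(-1/17999) = -51161/17999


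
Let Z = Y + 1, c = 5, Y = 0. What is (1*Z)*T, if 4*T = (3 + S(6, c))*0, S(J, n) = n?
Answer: 0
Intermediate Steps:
Z = 1 (Z = 0 + 1 = 1)
T = 0 (T = ((3 + 5)*0)/4 = (8*0)/4 = (1/4)*0 = 0)
(1*Z)*T = (1*1)*0 = 1*0 = 0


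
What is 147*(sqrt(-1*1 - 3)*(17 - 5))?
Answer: 3528*I ≈ 3528.0*I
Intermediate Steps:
147*(sqrt(-1*1 - 3)*(17 - 5)) = 147*(sqrt(-1 - 3)*12) = 147*(sqrt(-4)*12) = 147*((2*I)*12) = 147*(24*I) = 3528*I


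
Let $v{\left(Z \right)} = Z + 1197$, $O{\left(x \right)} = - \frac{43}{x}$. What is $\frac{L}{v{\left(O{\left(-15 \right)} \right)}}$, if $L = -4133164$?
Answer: $- \frac{30998730}{8999} \approx -3444.7$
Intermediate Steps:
$v{\left(Z \right)} = 1197 + Z$
$\frac{L}{v{\left(O{\left(-15 \right)} \right)}} = - \frac{4133164}{1197 - \frac{43}{-15}} = - \frac{4133164}{1197 - - \frac{43}{15}} = - \frac{4133164}{1197 + \frac{43}{15}} = - \frac{4133164}{\frac{17998}{15}} = \left(-4133164\right) \frac{15}{17998} = - \frac{30998730}{8999}$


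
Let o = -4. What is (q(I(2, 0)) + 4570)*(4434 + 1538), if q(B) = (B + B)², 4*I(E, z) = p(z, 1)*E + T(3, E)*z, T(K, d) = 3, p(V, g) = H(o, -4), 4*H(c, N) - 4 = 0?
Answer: 27298012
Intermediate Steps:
H(c, N) = 1 (H(c, N) = 1 + (¼)*0 = 1 + 0 = 1)
p(V, g) = 1
I(E, z) = E/4 + 3*z/4 (I(E, z) = (1*E + 3*z)/4 = (E + 3*z)/4 = E/4 + 3*z/4)
q(B) = 4*B² (q(B) = (2*B)² = 4*B²)
(q(I(2, 0)) + 4570)*(4434 + 1538) = (4*((¼)*2 + (¾)*0)² + 4570)*(4434 + 1538) = (4*(½ + 0)² + 4570)*5972 = (4*(½)² + 4570)*5972 = (4*(¼) + 4570)*5972 = (1 + 4570)*5972 = 4571*5972 = 27298012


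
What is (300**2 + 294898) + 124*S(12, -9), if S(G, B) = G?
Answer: 386386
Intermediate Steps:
(300**2 + 294898) + 124*S(12, -9) = (300**2 + 294898) + 124*12 = (90000 + 294898) + 1488 = 384898 + 1488 = 386386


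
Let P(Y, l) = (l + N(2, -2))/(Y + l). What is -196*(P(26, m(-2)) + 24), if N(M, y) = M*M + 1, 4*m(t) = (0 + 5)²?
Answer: -205212/43 ≈ -4772.4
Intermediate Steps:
m(t) = 25/4 (m(t) = (0 + 5)²/4 = (¼)*5² = (¼)*25 = 25/4)
N(M, y) = 1 + M² (N(M, y) = M² + 1 = 1 + M²)
P(Y, l) = (5 + l)/(Y + l) (P(Y, l) = (l + (1 + 2²))/(Y + l) = (l + (1 + 4))/(Y + l) = (l + 5)/(Y + l) = (5 + l)/(Y + l))
-196*(P(26, m(-2)) + 24) = -196*((5 + 25/4)/(26 + 25/4) + 24) = -196*((45/4)/(129/4) + 24) = -196*((4/129)*(45/4) + 24) = -196*(15/43 + 24) = -196*1047/43 = -205212/43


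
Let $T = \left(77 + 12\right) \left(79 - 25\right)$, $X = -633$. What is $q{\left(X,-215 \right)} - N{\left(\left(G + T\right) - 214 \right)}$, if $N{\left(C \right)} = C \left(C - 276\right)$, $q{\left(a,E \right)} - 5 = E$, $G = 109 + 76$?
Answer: $-21501487$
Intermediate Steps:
$T = 4806$ ($T = 89 \cdot 54 = 4806$)
$G = 185$
$q{\left(a,E \right)} = 5 + E$
$N{\left(C \right)} = C \left(-276 + C\right)$
$q{\left(X,-215 \right)} - N{\left(\left(G + T\right) - 214 \right)} = \left(5 - 215\right) - \left(\left(185 + 4806\right) - 214\right) \left(-276 + \left(\left(185 + 4806\right) - 214\right)\right) = -210 - \left(4991 - 214\right) \left(-276 + \left(4991 - 214\right)\right) = -210 - 4777 \left(-276 + 4777\right) = -210 - 4777 \cdot 4501 = -210 - 21501277 = -21501487$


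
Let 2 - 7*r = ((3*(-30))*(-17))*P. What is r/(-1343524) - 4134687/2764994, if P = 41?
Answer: -9677978993821/6500962647998 ≈ -1.4887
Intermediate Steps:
r = -62728/7 (r = 2/7 - (3*(-30))*(-17)*41/7 = 2/7 - (-90*(-17))*41/7 = 2/7 - 1530*41/7 = 2/7 - ⅐*62730 = 2/7 - 62730/7 = -62728/7 ≈ -8961.1)
r/(-1343524) - 4134687/2764994 = -62728/7/(-1343524) - 4134687/2764994 = -62728/7*(-1/1343524) - 4134687*1/2764994 = 15682/2351167 - 4134687/2764994 = -9677978993821/6500962647998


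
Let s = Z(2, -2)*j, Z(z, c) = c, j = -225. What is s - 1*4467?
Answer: -4017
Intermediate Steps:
s = 450 (s = -2*(-225) = 450)
s - 1*4467 = 450 - 1*4467 = 450 - 4467 = -4017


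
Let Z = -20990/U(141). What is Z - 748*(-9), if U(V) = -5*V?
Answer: 953410/141 ≈ 6761.8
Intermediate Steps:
Z = 4198/141 (Z = -20990/((-5*141)) = -20990/(-705) = -20990*(-1/705) = 4198/141 ≈ 29.773)
Z - 748*(-9) = 4198/141 - 748*(-9) = 4198/141 - 1*(-6732) = 4198/141 + 6732 = 953410/141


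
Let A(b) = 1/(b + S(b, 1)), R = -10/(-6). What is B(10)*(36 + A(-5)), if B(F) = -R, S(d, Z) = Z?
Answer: -715/12 ≈ -59.583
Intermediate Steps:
R = 5/3 (R = -10*(-⅙) = 5/3 ≈ 1.6667)
B(F) = -5/3 (B(F) = -1*5/3 = -5/3)
A(b) = 1/(1 + b) (A(b) = 1/(b + 1) = 1/(1 + b))
B(10)*(36 + A(-5)) = -5*(36 + 1/(1 - 5))/3 = -5*(36 + 1/(-4))/3 = -5*(36 - ¼)/3 = -5/3*143/4 = -715/12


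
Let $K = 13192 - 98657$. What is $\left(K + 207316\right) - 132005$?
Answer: $-10154$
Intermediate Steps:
$K = -85465$ ($K = 13192 - 98657 = -85465$)
$\left(K + 207316\right) - 132005 = \left(-85465 + 207316\right) - 132005 = 121851 - 132005 = -10154$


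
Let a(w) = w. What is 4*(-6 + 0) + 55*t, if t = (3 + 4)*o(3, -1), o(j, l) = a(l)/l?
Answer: 361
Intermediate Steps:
o(j, l) = 1 (o(j, l) = l/l = 1)
t = 7 (t = (3 + 4)*1 = 7*1 = 7)
4*(-6 + 0) + 55*t = 4*(-6 + 0) + 55*7 = 4*(-6) + 385 = -24 + 385 = 361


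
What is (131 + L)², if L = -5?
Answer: 15876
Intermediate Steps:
(131 + L)² = (131 - 5)² = 126² = 15876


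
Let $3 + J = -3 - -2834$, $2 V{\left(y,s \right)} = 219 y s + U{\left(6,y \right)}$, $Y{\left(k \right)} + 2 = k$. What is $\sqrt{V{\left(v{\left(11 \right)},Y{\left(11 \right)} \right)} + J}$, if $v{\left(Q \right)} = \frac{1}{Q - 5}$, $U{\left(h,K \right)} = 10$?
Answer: $\frac{\sqrt{11989}}{2} \approx 54.747$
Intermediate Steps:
$v{\left(Q \right)} = \frac{1}{-5 + Q}$
$Y{\left(k \right)} = -2 + k$
$V{\left(y,s \right)} = 5 + \frac{219 s y}{2}$ ($V{\left(y,s \right)} = \frac{219 y s + 10}{2} = \frac{219 s y + 10}{2} = \frac{10 + 219 s y}{2} = 5 + \frac{219 s y}{2}$)
$J = 2828$ ($J = -3 - -2831 = -3 + \left(-3 + 2834\right) = -3 + 2831 = 2828$)
$\sqrt{V{\left(v{\left(11 \right)},Y{\left(11 \right)} \right)} + J} = \sqrt{\left(5 + \frac{219 \left(-2 + 11\right)}{2 \left(-5 + 11\right)}\right) + 2828} = \sqrt{\left(5 + \frac{219}{2} \cdot 9 \cdot \frac{1}{6}\right) + 2828} = \sqrt{\left(5 + \frac{657}{4}\right) + 2828} = \sqrt{\frac{677}{4} + 2828} = \sqrt{\frac{11989}{4}} = \frac{\sqrt{11989}}{2}$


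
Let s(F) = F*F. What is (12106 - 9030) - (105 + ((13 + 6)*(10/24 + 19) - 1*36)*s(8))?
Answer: -55007/3 ≈ -18336.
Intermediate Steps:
s(F) = F²
(12106 - 9030) - (105 + ((13 + 6)*(10/24 + 19) - 1*36)*s(8)) = (12106 - 9030) - (105 + ((13 + 6)*(10/24 + 19) - 1*36)*8²) = 3076 - (105 + (19*(10*(1/24) + 19) - 36)*64) = 3076 - (105 + (19*(5/12 + 19) - 36)*64) = 3076 - (105 + (19*(233/12) - 36)*64) = 3076 - (105 + (4427/12 - 36)*64) = 3076 - (105 + (3995/12)*64) = 3076 - (105 + 63920/3) = 3076 - 1*64235/3 = 3076 - 64235/3 = -55007/3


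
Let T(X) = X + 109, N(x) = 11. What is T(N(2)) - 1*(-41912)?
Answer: 42032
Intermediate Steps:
T(X) = 109 + X
T(N(2)) - 1*(-41912) = (109 + 11) - 1*(-41912) = 120 + 41912 = 42032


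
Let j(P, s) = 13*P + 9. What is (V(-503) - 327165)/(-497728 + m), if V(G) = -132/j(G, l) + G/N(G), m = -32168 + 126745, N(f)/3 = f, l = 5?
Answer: 457796816/564123435 ≈ 0.81152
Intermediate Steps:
j(P, s) = 9 + 13*P
N(f) = 3*f
m = 94577
V(G) = ⅓ - 132/(9 + 13*G) (V(G) = -132/(9 + 13*G) + G/((3*G)) = -132/(9 + 13*G) + G*(1/(3*G)) = -132/(9 + 13*G) + ⅓ = ⅓ - 132/(9 + 13*G))
(V(-503) - 327165)/(-497728 + m) = ((-387 + 13*(-503))/(3*(9 + 13*(-503))) - 327165)/(-497728 + 94577) = ((-387 - 6539)/(3*(9 - 6539)) - 327165)/(-403151) = ((⅓)*(-6926)/(-6530) - 327165)*(-1/403151) = ((⅓)*(-1/6530)*(-6926) - 327165)*(-1/403151) = (3463/9795 - 327165)*(-1/403151) = -3204577712/9795*(-1/403151) = 457796816/564123435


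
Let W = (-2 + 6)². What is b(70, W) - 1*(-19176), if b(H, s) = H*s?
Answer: 20296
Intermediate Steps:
W = 16 (W = 4² = 16)
b(70, W) - 1*(-19176) = 70*16 - 1*(-19176) = 1120 + 19176 = 20296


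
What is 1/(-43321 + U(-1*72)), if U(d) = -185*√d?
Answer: I/(-43321*I + 1110*√2) ≈ -2.3053e-5 + 8.3536e-7*I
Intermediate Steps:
1/(-43321 + U(-1*72)) = 1/(-43321 - 185*6*I*√2) = 1/(-43321 - 1110*I*√2)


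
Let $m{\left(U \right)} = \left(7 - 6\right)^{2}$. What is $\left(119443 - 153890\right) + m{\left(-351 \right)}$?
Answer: $-34446$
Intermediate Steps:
$m{\left(U \right)} = 1$ ($m{\left(U \right)} = 1^{2} = 1$)
$\left(119443 - 153890\right) + m{\left(-351 \right)} = \left(119443 - 153890\right) + 1 = -34447 + 1 = -34446$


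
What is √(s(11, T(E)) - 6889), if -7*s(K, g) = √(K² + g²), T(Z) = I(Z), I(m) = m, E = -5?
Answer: √(-337561 - 7*√146)/7 ≈ 83.01*I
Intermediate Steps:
T(Z) = Z
s(K, g) = -√(K² + g²)/7
√(s(11, T(E)) - 6889) = √(-√(11² + (-5)²)/7 - 6889) = √(-√(121 + 25)/7 - 6889) = √(-√146/7 - 6889) = √(-6889 - √146/7)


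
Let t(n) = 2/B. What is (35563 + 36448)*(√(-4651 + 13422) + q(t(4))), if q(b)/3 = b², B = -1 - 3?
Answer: 216033/4 + 504077*√179 ≈ 6.7981e+6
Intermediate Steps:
B = -4
t(n) = -½ (t(n) = 2/(-4) = 2*(-¼) = -½)
q(b) = 3*b²
(35563 + 36448)*(√(-4651 + 13422) + q(t(4))) = (35563 + 36448)*(√(-4651 + 13422) + 3*(-½)²) = 72011*(√8771 + 3*(¼)) = 72011*(7*√179 + ¾) = 72011*(¾ + 7*√179) = 216033/4 + 504077*√179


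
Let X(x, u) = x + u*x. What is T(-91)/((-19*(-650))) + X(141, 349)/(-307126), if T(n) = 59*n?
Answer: -86862769/145884850 ≈ -0.59542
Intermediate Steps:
T(-91)/((-19*(-650))) + X(141, 349)/(-307126) = (59*(-91))/((-19*(-650))) + (141*(1 + 349))/(-307126) = -5369/12350 + (141*350)*(-1/307126) = -5369*1/12350 + 49350*(-1/307126) = -413/950 - 24675/153563 = -86862769/145884850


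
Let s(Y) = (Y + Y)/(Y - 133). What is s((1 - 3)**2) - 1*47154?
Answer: -6082874/129 ≈ -47154.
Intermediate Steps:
s(Y) = 2*Y/(-133 + Y) (s(Y) = (2*Y)/(-133 + Y) = 2*Y/(-133 + Y))
s((1 - 3)**2) - 1*47154 = 2*(1 - 3)**2/(-133 + (1 - 3)**2) - 1*47154 = 2*(-2)**2/(-133 + (-2)**2) - 47154 = 2*4/(-133 + 4) - 47154 = 2*4/(-129) - 47154 = 2*4*(-1/129) - 47154 = -8/129 - 47154 = -6082874/129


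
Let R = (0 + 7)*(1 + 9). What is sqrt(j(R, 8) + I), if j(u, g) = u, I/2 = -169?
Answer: 2*I*sqrt(67) ≈ 16.371*I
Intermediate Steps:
R = 70 (R = 7*10 = 70)
I = -338 (I = 2*(-169) = -338)
sqrt(j(R, 8) + I) = sqrt(70 - 338) = sqrt(-268) = 2*I*sqrt(67)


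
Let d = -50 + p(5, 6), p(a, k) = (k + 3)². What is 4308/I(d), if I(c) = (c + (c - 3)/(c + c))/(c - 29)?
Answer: 89032/325 ≈ 273.94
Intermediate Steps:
p(a, k) = (3 + k)²
d = 31 (d = -50 + (3 + 6)² = -50 + 9² = -50 + 81 = 31)
I(c) = (c + (-3 + c)/(2*c))/(-29 + c) (I(c) = (c + (-3 + c)/((2*c)))/(-29 + c) = (c + (-3 + c)*(1/(2*c)))/(-29 + c) = (c + (-3 + c)/(2*c))/(-29 + c))
4308/I(d) = 4308/(((½)*(-3 + 31 + 2*31²)/(31*(-29 + 31)))) = 4308/(((½)*(1/31)*(-3 + 31 + 2*961)/2)) = 4308/(((½)*(1/31)*(½)*(-3 + 31 + 1922))) = 4308/(((½)*(1/31)*(½)*1950)) = 4308/(975/62) = 4308*(62/975) = 89032/325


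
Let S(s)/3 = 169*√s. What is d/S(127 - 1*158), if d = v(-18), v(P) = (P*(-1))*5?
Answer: -30*I*√31/5239 ≈ -0.031883*I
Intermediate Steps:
S(s) = 507*√s (S(s) = 3*(169*√s) = 507*√s)
v(P) = -5*P (v(P) = -P*5 = -5*P)
d = 90 (d = -5*(-18) = 90)
d/S(127 - 1*158) = 90/((507*√(127 - 1*158))) = 90/((507*√(127 - 158))) = 90/((507*√(-31))) = 90/((507*(I*√31))) = 90/((507*I*√31)) = 90*(-I*√31/15717) = -30*I*√31/5239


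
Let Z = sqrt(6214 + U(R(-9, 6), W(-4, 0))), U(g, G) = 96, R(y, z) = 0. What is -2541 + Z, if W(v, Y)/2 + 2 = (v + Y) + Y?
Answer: -2541 + sqrt(6310) ≈ -2461.6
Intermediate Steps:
W(v, Y) = -4 + 2*v + 4*Y (W(v, Y) = -4 + 2*((v + Y) + Y) = -4 + 2*((Y + v) + Y) = -4 + 2*(v + 2*Y) = -4 + (2*v + 4*Y) = -4 + 2*v + 4*Y)
Z = sqrt(6310) (Z = sqrt(6214 + 96) = sqrt(6310) ≈ 79.436)
-2541 + Z = -2541 + sqrt(6310)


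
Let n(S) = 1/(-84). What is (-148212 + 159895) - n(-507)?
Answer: 981373/84 ≈ 11683.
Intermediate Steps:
n(S) = -1/84
(-148212 + 159895) - n(-507) = (-148212 + 159895) - 1*(-1/84) = 11683 + 1/84 = 981373/84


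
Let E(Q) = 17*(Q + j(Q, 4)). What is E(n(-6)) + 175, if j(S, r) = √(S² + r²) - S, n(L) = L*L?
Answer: 175 + 68*√82 ≈ 790.77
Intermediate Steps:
n(L) = L²
E(Q) = 17*√(16 + Q²) (E(Q) = 17*(Q + (√(Q² + 4²) - Q)) = 17*(Q + (√(Q² + 16) - Q)) = 17*(Q + (√(16 + Q²) - Q)) = 17*√(16 + Q²))
E(n(-6)) + 175 = 17*√(16 + ((-6)²)²) + 175 = 17*√(16 + 36²) + 175 = 17*√(16 + 1296) + 175 = 17*√1312 + 175 = 17*(4*√82) + 175 = 68*√82 + 175 = 175 + 68*√82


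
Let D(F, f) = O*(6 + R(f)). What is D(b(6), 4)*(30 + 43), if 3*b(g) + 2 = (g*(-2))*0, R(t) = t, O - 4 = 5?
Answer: 6570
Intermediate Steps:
O = 9 (O = 4 + 5 = 9)
b(g) = -⅔ (b(g) = -⅔ + ((g*(-2))*0)/3 = -⅔ + (-2*g*0)/3 = -⅔ + (⅓)*0 = -⅔ + 0 = -⅔)
D(F, f) = 54 + 9*f (D(F, f) = 9*(6 + f) = 54 + 9*f)
D(b(6), 4)*(30 + 43) = (54 + 9*4)*(30 + 43) = (54 + 36)*73 = 90*73 = 6570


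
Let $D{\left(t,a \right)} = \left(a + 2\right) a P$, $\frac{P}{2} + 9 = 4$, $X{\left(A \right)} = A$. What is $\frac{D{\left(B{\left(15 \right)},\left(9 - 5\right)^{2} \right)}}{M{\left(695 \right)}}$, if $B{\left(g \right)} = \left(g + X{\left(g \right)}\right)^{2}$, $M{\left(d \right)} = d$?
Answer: $- \frac{576}{139} \approx -4.1439$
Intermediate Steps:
$P = -10$ ($P = -18 + 2 \cdot 4 = -18 + 8 = -10$)
$B{\left(g \right)} = 4 g^{2}$ ($B{\left(g \right)} = \left(g + g\right)^{2} = \left(2 g\right)^{2} = 4 g^{2}$)
$D{\left(t,a \right)} = - 10 a \left(2 + a\right)$ ($D{\left(t,a \right)} = \left(a + 2\right) a \left(-10\right) = \left(2 + a\right) a \left(-10\right) = a \left(2 + a\right) \left(-10\right) = - 10 a \left(2 + a\right)$)
$\frac{D{\left(B{\left(15 \right)},\left(9 - 5\right)^{2} \right)}}{M{\left(695 \right)}} = \frac{\left(-10\right) \left(9 - 5\right)^{2} \left(2 + \left(9 - 5\right)^{2}\right)}{695} = - 10 \cdot 4^{2} \left(2 + 4^{2}\right) \frac{1}{695} = \left(-10\right) 16 \left(2 + 16\right) \frac{1}{695} = \left(-10\right) 16 \cdot 18 \cdot \frac{1}{695} = \left(-2880\right) \frac{1}{695} = - \frac{576}{139}$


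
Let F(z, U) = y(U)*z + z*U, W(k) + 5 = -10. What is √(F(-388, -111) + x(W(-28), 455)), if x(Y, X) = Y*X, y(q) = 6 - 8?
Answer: √37019 ≈ 192.40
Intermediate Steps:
W(k) = -15 (W(k) = -5 - 10 = -15)
y(q) = -2
F(z, U) = -2*z + U*z (F(z, U) = -2*z + z*U = -2*z + U*z)
x(Y, X) = X*Y
√(F(-388, -111) + x(W(-28), 455)) = √(-388*(-2 - 111) + 455*(-15)) = √(-388*(-113) - 6825) = √(43844 - 6825) = √37019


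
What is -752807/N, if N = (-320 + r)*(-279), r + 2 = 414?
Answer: 752807/25668 ≈ 29.329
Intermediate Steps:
r = 412 (r = -2 + 414 = 412)
N = -25668 (N = (-320 + 412)*(-279) = 92*(-279) = -25668)
-752807/N = -752807/(-25668) = -752807*(-1/25668) = 752807/25668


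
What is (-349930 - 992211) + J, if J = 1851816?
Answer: 509675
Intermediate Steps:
(-349930 - 992211) + J = (-349930 - 992211) + 1851816 = -1342141 + 1851816 = 509675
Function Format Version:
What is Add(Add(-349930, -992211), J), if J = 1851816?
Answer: 509675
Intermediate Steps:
Add(Add(-349930, -992211), J) = Add(Add(-349930, -992211), 1851816) = Add(-1342141, 1851816) = 509675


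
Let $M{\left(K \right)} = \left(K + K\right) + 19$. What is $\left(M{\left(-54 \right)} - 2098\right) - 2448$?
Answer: $-4635$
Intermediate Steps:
$M{\left(K \right)} = 19 + 2 K$ ($M{\left(K \right)} = 2 K + 19 = 19 + 2 K$)
$\left(M{\left(-54 \right)} - 2098\right) - 2448 = \left(\left(19 + 2 \left(-54\right)\right) - 2098\right) - 2448 = \left(\left(19 - 108\right) - 2098\right) - 2448 = \left(-89 - 2098\right) - 2448 = -2187 - 2448 = -4635$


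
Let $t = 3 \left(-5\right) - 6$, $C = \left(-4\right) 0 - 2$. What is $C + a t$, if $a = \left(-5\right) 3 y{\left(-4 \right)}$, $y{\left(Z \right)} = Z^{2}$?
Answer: $5038$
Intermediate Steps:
$C = -2$ ($C = 0 - 2 = -2$)
$a = -240$ ($a = \left(-5\right) 3 \left(-4\right)^{2} = \left(-15\right) 16 = -240$)
$t = -21$ ($t = -15 - 6 = -21$)
$C + a t = -2 - -5040 = -2 + 5040 = 5038$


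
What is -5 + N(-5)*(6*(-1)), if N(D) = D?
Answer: 25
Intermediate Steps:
-5 + N(-5)*(6*(-1)) = -5 - 30*(-1) = -5 - 5*(-6) = -5 + 30 = 25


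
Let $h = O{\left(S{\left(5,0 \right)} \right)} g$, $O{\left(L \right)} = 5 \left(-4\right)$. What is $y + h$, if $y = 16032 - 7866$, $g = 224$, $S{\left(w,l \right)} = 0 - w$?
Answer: $3686$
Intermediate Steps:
$S{\left(w,l \right)} = - w$
$O{\left(L \right)} = -20$
$y = 8166$ ($y = 16032 - 7866 = 8166$)
$h = -4480$ ($h = \left(-20\right) 224 = -4480$)
$y + h = 8166 - 4480 = 3686$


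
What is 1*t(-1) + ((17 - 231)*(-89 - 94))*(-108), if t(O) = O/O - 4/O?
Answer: -4229491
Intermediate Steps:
t(O) = 1 - 4/O
1*t(-1) + ((17 - 231)*(-89 - 94))*(-108) = 1*((-4 - 1)/(-1)) + ((17 - 231)*(-89 - 94))*(-108) = 1*(-1*(-5)) - 214*(-183)*(-108) = 1*5 + 39162*(-108) = 5 - 4229496 = -4229491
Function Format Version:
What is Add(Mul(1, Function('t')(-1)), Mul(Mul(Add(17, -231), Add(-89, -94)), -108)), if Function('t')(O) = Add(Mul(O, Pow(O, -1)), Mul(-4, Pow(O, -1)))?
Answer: -4229491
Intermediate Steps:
Function('t')(O) = Add(1, Mul(-4, Pow(O, -1)))
Add(Mul(1, Function('t')(-1)), Mul(Mul(Add(17, -231), Add(-89, -94)), -108)) = Add(Mul(1, Mul(Pow(-1, -1), Add(-4, -1))), Mul(Mul(Add(17, -231), Add(-89, -94)), -108)) = Add(Mul(1, Mul(-1, -5)), Mul(Mul(-214, -183), -108)) = Add(Mul(1, 5), Mul(39162, -108)) = Add(5, -4229496) = -4229491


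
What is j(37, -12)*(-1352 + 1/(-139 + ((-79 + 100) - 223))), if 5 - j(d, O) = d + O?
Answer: 9220660/341 ≈ 27040.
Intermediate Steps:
j(d, O) = 5 - O - d (j(d, O) = 5 - (d + O) = 5 - (O + d) = 5 + (-O - d) = 5 - O - d)
j(37, -12)*(-1352 + 1/(-139 + ((-79 + 100) - 223))) = (5 - 1*(-12) - 1*37)*(-1352 + 1/(-139 + ((-79 + 100) - 223))) = (5 + 12 - 37)*(-1352 + 1/(-139 + (21 - 223))) = -20*(-1352 + 1/(-139 - 202)) = -20*(-1352 + 1/(-341)) = -20*(-1352 - 1/341) = -20*(-461033/341) = 9220660/341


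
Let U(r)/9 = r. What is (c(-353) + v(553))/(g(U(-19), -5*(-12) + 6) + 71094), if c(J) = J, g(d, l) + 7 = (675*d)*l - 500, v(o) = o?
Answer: -200/7547463 ≈ -2.6499e-5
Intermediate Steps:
U(r) = 9*r
g(d, l) = -507 + 675*d*l (g(d, l) = -7 + ((675*d)*l - 500) = -7 + (675*d*l - 500) = -7 + (-500 + 675*d*l) = -507 + 675*d*l)
(c(-353) + v(553))/(g(U(-19), -5*(-12) + 6) + 71094) = (-353 + 553)/((-507 + 675*(9*(-19))*(-5*(-12) + 6)) + 71094) = 200/((-507 + 675*(-171)*(60 + 6)) + 71094) = 200/((-507 + 675*(-171)*66) + 71094) = 200/((-507 - 7618050) + 71094) = 200/(-7618557 + 71094) = 200/(-7547463) = 200*(-1/7547463) = -200/7547463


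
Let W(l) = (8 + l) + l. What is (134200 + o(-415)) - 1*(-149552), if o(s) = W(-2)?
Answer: 283756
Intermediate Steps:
W(l) = 8 + 2*l
o(s) = 4 (o(s) = 8 + 2*(-2) = 8 - 4 = 4)
(134200 + o(-415)) - 1*(-149552) = (134200 + 4) - 1*(-149552) = 134204 + 149552 = 283756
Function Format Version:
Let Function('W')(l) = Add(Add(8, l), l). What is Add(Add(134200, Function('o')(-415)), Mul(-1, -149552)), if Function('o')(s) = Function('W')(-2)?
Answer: 283756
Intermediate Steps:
Function('W')(l) = Add(8, Mul(2, l))
Function('o')(s) = 4 (Function('o')(s) = Add(8, Mul(2, -2)) = Add(8, -4) = 4)
Add(Add(134200, Function('o')(-415)), Mul(-1, -149552)) = Add(Add(134200, 4), Mul(-1, -149552)) = Add(134204, 149552) = 283756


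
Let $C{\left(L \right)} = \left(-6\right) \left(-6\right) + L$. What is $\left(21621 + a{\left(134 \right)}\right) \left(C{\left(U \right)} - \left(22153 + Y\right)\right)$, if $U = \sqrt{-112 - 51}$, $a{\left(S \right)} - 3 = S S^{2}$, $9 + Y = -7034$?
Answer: $-36595571872 + 2427728 i \sqrt{163} \approx -3.6596 \cdot 10^{10} + 3.0995 \cdot 10^{7} i$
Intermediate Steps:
$Y = -7043$ ($Y = -9 - 7034 = -7043$)
$a{\left(S \right)} = 3 + S^{3}$ ($a{\left(S \right)} = 3 + S S^{2} = 3 + S^{3}$)
$U = i \sqrt{163}$ ($U = \sqrt{-163} = i \sqrt{163} \approx 12.767 i$)
$C{\left(L \right)} = 36 + L$
$\left(21621 + a{\left(134 \right)}\right) \left(C{\left(U \right)} - \left(22153 + Y\right)\right) = \left(21621 + \left(3 + 134^{3}\right)\right) \left(\left(36 + i \sqrt{163}\right) - 15110\right) = \left(21621 + \left(3 + 2406104\right)\right) \left(\left(36 + i \sqrt{163}\right) + \left(-22153 + 7043\right)\right) = \left(21621 + 2406107\right) \left(\left(36 + i \sqrt{163}\right) - 15110\right) = 2427728 \left(-15074 + i \sqrt{163}\right) = -36595571872 + 2427728 i \sqrt{163}$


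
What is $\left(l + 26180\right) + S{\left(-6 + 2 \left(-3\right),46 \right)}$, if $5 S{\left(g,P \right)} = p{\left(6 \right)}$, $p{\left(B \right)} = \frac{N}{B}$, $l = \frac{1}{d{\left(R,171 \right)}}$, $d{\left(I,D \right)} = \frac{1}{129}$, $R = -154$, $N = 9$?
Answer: $\frac{263093}{10} \approx 26309.0$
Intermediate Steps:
$d{\left(I,D \right)} = \frac{1}{129}$
$l = 129$ ($l = \frac{1}{\frac{1}{129}} = 129$)
$p{\left(B \right)} = \frac{9}{B}$
$S{\left(g,P \right)} = \frac{3}{10}$ ($S{\left(g,P \right)} = \frac{9 \cdot \frac{1}{6}}{5} = \frac{1}{5} \cdot \frac{3}{2} = \frac{3}{10}$)
$\left(l + 26180\right) + S{\left(-6 + 2 \left(-3\right),46 \right)} = \left(129 + 26180\right) + \frac{3}{10} = 26309 + \frac{3}{10} = \frac{263093}{10}$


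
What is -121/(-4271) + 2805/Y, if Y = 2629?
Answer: 1118024/1020769 ≈ 1.0953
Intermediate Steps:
-121/(-4271) + 2805/Y = -121/(-4271) + 2805/2629 = -121*(-1/4271) + 2805*(1/2629) = 121/4271 + 255/239 = 1118024/1020769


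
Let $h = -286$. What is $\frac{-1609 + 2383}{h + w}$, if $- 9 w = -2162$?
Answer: $- \frac{3483}{206} \approx -16.908$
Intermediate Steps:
$w = \frac{2162}{9}$ ($w = \left(- \frac{1}{9}\right) \left(-2162\right) = \frac{2162}{9} \approx 240.22$)
$\frac{-1609 + 2383}{h + w} = \frac{-1609 + 2383}{-286 + \frac{2162}{9}} = \frac{774}{- \frac{412}{9}} = 774 \left(- \frac{9}{412}\right) = - \frac{3483}{206}$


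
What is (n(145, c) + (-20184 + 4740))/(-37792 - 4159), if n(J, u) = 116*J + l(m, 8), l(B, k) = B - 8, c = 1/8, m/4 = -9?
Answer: -1332/41951 ≈ -0.031751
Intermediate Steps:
m = -36 (m = 4*(-9) = -36)
c = ⅛ ≈ 0.12500
l(B, k) = -8 + B
n(J, u) = -44 + 116*J (n(J, u) = 116*J + (-8 - 36) = 116*J - 44 = -44 + 116*J)
(n(145, c) + (-20184 + 4740))/(-37792 - 4159) = ((-44 + 116*145) + (-20184 + 4740))/(-37792 - 4159) = ((-44 + 16820) - 15444)/(-41951) = (16776 - 15444)*(-1/41951) = 1332*(-1/41951) = -1332/41951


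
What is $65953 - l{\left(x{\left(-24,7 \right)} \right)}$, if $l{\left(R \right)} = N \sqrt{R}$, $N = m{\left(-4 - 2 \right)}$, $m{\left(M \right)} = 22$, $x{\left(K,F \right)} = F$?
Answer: $65953 - 22 \sqrt{7} \approx 65895.0$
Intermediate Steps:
$N = 22$
$l{\left(R \right)} = 22 \sqrt{R}$
$65953 - l{\left(x{\left(-24,7 \right)} \right)} = 65953 - 22 \sqrt{7}$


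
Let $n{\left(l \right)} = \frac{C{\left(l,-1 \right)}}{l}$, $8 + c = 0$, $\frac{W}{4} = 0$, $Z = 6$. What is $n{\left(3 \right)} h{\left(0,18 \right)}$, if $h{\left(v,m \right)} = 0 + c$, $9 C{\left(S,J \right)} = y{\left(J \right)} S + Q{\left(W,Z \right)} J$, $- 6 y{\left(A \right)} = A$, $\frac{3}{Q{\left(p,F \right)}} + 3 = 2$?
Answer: $- \frac{28}{27} \approx -1.037$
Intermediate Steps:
$W = 0$ ($W = 4 \cdot 0 = 0$)
$Q{\left(p,F \right)} = -3$ ($Q{\left(p,F \right)} = \frac{3}{-3 + 2} = \frac{3}{-1} = 3 \left(-1\right) = -3$)
$y{\left(A \right)} = - \frac{A}{6}$
$c = -8$ ($c = -8 + 0 = -8$)
$C{\left(S,J \right)} = - \frac{J}{3} - \frac{J S}{54}$ ($C{\left(S,J \right)} = \frac{- \frac{J}{6} S - 3 J}{9} = \frac{- \frac{J S}{6} - 3 J}{9} = \frac{- 3 J - \frac{J S}{6}}{9} = - \frac{J}{3} - \frac{J S}{54}$)
$h{\left(v,m \right)} = -8$ ($h{\left(v,m \right)} = 0 - 8 = -8$)
$n{\left(l \right)} = \frac{\frac{1}{3} + \frac{l}{54}}{l}$ ($n{\left(l \right)} = \frac{\frac{1}{54} \left(-1\right) \left(-18 - l\right)}{l} = \frac{\frac{1}{3} + \frac{l}{54}}{l}$)
$n{\left(3 \right)} h{\left(0,18 \right)} = \frac{18 + 3}{54 \cdot 3} \left(-8\right) = \frac{1}{54} \cdot \frac{1}{3} \cdot 21 \left(-8\right) = \frac{7}{54} \left(-8\right) = - \frac{28}{27}$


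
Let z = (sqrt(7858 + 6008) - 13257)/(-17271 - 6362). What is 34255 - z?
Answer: 809535158/23633 + sqrt(13866)/23633 ≈ 34254.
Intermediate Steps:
z = 13257/23633 - sqrt(13866)/23633 (z = (sqrt(13866) - 13257)/(-23633) = (-13257 + sqrt(13866))*(-1/23633) = 13257/23633 - sqrt(13866)/23633 ≈ 0.55597)
34255 - z = 34255 - (13257/23633 - sqrt(13866)/23633) = 34255 + (-13257/23633 + sqrt(13866)/23633) = 809535158/23633 + sqrt(13866)/23633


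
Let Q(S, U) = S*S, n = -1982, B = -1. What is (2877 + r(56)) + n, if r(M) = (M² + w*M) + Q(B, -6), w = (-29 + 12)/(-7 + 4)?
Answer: 13048/3 ≈ 4349.3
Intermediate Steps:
Q(S, U) = S²
w = 17/3 (w = -17/(-3) = -17*(-⅓) = 17/3 ≈ 5.6667)
r(M) = 1 + M² + 17*M/3 (r(M) = (M² + 17*M/3) + (-1)² = (M² + 17*M/3) + 1 = 1 + M² + 17*M/3)
(2877 + r(56)) + n = (2877 + (1 + 56² + (17/3)*56)) - 1982 = (2877 + (1 + 3136 + 952/3)) - 1982 = (2877 + 10363/3) - 1982 = 18994/3 - 1982 = 13048/3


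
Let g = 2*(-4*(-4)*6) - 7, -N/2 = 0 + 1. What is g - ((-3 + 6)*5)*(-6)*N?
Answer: 5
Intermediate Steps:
N = -2 (N = -2*(0 + 1) = -2*1 = -2)
g = 185 (g = 2*(16*6) - 7 = 2*96 - 7 = 192 - 7 = 185)
g - ((-3 + 6)*5)*(-6)*N = 185 - ((-3 + 6)*5)*(-6)*(-2) = 185 - (3*5)*(-6)*(-2) = 185 - 15*(-6)*(-2) = 185 - (-90)*(-2) = 185 - 1*180 = 185 - 180 = 5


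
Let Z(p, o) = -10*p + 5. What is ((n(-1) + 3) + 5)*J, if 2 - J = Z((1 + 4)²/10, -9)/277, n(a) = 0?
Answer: 4592/277 ≈ 16.578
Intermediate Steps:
Z(p, o) = 5 - 10*p
J = 574/277 (J = 2 - (5 - 10*(1 + 4)²/10)/277 = 2 - (5 - 10*5²/10)/277 = 2 - (5 - 250/10)/277 = 2 - (5 - 10*5/2)/277 = 2 - (5 - 25)/277 = 2 - (-20)/277 = 2 - 1*(-20/277) = 2 + 20/277 = 574/277 ≈ 2.0722)
((n(-1) + 3) + 5)*J = ((0 + 3) + 5)*(574/277) = (3 + 5)*(574/277) = 8*(574/277) = 4592/277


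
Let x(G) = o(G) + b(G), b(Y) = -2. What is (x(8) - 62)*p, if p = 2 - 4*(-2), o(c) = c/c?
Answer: -630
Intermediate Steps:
o(c) = 1
p = 10 (p = 2 + 8 = 10)
x(G) = -1 (x(G) = 1 - 2 = -1)
(x(8) - 62)*p = (-1 - 62)*10 = -63*10 = -630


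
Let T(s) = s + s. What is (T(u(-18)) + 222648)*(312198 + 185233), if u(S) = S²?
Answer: 111074352576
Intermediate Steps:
T(s) = 2*s
(T(u(-18)) + 222648)*(312198 + 185233) = (2*(-18)² + 222648)*(312198 + 185233) = (2*324 + 222648)*497431 = (648 + 222648)*497431 = 223296*497431 = 111074352576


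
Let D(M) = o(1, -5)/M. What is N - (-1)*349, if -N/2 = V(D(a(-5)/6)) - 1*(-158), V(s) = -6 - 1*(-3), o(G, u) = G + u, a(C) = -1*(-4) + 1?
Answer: 39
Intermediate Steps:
a(C) = 5 (a(C) = 4 + 1 = 5)
D(M) = -4/M (D(M) = (1 - 5)/M = -4/M)
V(s) = -3 (V(s) = -6 + 3 = -3)
N = -310 (N = -2*(-3 - 1*(-158)) = -2*(-3 + 158) = -2*155 = -310)
N - (-1)*349 = -310 - (-1)*349 = -310 - 1*(-349) = -310 + 349 = 39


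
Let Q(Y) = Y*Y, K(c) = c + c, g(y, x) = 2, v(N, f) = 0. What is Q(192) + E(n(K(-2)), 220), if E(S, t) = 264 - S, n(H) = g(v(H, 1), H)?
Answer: 37126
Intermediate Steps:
K(c) = 2*c
n(H) = 2
Q(Y) = Y²
Q(192) + E(n(K(-2)), 220) = 192² + (264 - 1*2) = 36864 + (264 - 2) = 36864 + 262 = 37126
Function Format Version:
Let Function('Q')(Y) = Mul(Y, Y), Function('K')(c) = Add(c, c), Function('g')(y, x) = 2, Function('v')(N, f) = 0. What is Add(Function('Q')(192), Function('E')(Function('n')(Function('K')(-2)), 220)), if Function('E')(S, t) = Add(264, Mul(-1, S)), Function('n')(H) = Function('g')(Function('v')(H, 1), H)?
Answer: 37126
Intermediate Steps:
Function('K')(c) = Mul(2, c)
Function('n')(H) = 2
Function('Q')(Y) = Pow(Y, 2)
Add(Function('Q')(192), Function('E')(Function('n')(Function('K')(-2)), 220)) = Add(Pow(192, 2), Add(264, Mul(-1, 2))) = Add(36864, Add(264, -2)) = Add(36864, 262) = 37126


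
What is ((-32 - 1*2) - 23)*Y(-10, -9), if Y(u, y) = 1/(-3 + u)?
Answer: 57/13 ≈ 4.3846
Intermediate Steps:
((-32 - 1*2) - 23)*Y(-10, -9) = ((-32 - 1*2) - 23)/(-3 - 10) = ((-32 - 2) - 23)/(-13) = (-34 - 23)*(-1/13) = -57*(-1/13) = 57/13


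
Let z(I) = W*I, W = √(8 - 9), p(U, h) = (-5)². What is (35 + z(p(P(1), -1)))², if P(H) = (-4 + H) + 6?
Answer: 600 + 1750*I ≈ 600.0 + 1750.0*I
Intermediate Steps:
P(H) = 2 + H
p(U, h) = 25
W = I (W = √(-1) = I ≈ 1.0*I)
z(I) = I*I
(35 + z(p(P(1), -1)))² = (35 + I*25)² = (35 + 25*I)²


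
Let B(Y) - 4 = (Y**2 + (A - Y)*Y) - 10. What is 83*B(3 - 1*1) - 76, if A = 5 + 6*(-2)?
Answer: -1736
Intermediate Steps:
A = -7 (A = 5 - 12 = -7)
B(Y) = -6 + Y**2 + Y*(-7 - Y) (B(Y) = 4 + ((Y**2 + (-7 - Y)*Y) - 10) = 4 + ((Y**2 + Y*(-7 - Y)) - 10) = 4 + (-10 + Y**2 + Y*(-7 - Y)) = -6 + Y**2 + Y*(-7 - Y))
83*B(3 - 1*1) - 76 = 83*(-6 - 7*(3 - 1*1)) - 76 = 83*(-6 - 7*(3 - 1)) - 76 = 83*(-6 - 7*2) - 76 = 83*(-6 - 14) - 76 = 83*(-20) - 76 = -1660 - 76 = -1736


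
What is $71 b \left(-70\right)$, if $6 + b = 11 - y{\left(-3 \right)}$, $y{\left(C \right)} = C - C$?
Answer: $-24850$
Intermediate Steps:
$y{\left(C \right)} = 0$
$b = 5$ ($b = -6 + \left(11 - 0\right) = -6 + \left(11 + 0\right) = -6 + 11 = 5$)
$71 b \left(-70\right) = 71 \cdot 5 \left(-70\right) = 355 \left(-70\right) = -24850$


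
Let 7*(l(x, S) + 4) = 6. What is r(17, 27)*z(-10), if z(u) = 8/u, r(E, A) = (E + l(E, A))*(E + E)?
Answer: -13192/35 ≈ -376.91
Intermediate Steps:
l(x, S) = -22/7 (l(x, S) = -4 + (1/7)*6 = -4 + 6/7 = -22/7)
r(E, A) = 2*E*(-22/7 + E) (r(E, A) = (E - 22/7)*(E + E) = (-22/7 + E)*(2*E) = 2*E*(-22/7 + E))
r(17, 27)*z(-10) = ((2/7)*17*(-22 + 7*17))*(8/(-10)) = ((2/7)*17*(-22 + 119))*(8*(-1/10)) = ((2/7)*17*97)*(-4/5) = (3298/7)*(-4/5) = -13192/35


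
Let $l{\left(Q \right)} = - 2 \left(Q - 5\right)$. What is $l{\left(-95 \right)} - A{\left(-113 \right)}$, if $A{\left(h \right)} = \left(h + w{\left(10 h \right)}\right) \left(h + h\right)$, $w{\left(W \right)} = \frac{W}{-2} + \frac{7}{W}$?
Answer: $\frac{511753}{5} \approx 1.0235 \cdot 10^{5}$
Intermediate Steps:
$l{\left(Q \right)} = 10 - 2 Q$ ($l{\left(Q \right)} = - 2 \left(-5 + Q\right) = 10 - 2 Q$)
$w{\left(W \right)} = \frac{7}{W} - \frac{W}{2}$ ($w{\left(W \right)} = W \left(- \frac{1}{2}\right) + \frac{7}{W} = - \frac{W}{2} + \frac{7}{W} = \frac{7}{W} - \frac{W}{2}$)
$A{\left(h \right)} = 2 h \left(- 4 h + \frac{7}{10 h}\right)$ ($A{\left(h \right)} = \left(h - \left(- 7 \frac{1}{10 h} + \frac{1}{2} \cdot 10 h\right)\right) \left(h + h\right) = \left(h - \left(5 h - \frac{7}{10 h}\right)\right) 2 h = \left(- 4 h + \frac{7}{10 h}\right) 2 h = 2 h \left(- 4 h + \frac{7}{10 h}\right)$)
$l{\left(-95 \right)} - A{\left(-113 \right)} = \left(10 - -190\right) - \left(\frac{7}{5} - 8 \left(-113\right)^{2}\right) = \left(10 + 190\right) - \left(\frac{7}{5} - 102152\right) = 200 - \left(\frac{7}{5} - 102152\right) = 200 - - \frac{510753}{5} = 200 + \frac{510753}{5} = \frac{511753}{5}$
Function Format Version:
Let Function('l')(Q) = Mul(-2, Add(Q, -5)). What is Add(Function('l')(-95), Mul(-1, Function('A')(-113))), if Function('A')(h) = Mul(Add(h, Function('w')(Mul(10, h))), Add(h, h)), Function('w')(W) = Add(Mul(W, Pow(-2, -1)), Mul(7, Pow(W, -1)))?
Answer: Rational(511753, 5) ≈ 1.0235e+5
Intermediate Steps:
Function('l')(Q) = Add(10, Mul(-2, Q)) (Function('l')(Q) = Mul(-2, Add(-5, Q)) = Add(10, Mul(-2, Q)))
Function('w')(W) = Add(Mul(7, Pow(W, -1)), Mul(Rational(-1, 2), W)) (Function('w')(W) = Add(Mul(W, Rational(-1, 2)), Mul(7, Pow(W, -1))) = Add(Mul(Rational(-1, 2), W), Mul(7, Pow(W, -1))) = Add(Mul(7, Pow(W, -1)), Mul(Rational(-1, 2), W)))
Function('A')(h) = Mul(2, h, Add(Mul(-4, h), Mul(Rational(7, 10), Pow(h, -1)))) (Function('A')(h) = Mul(Add(h, Add(Mul(7, Pow(Mul(10, h), -1)), Mul(Rational(-1, 2), Mul(10, h)))), Add(h, h)) = Mul(Add(h, Add(Mul(7, Mul(Rational(1, 10), Pow(h, -1))), Mul(-5, h))), Mul(2, h)) = Mul(Add(h, Add(Mul(Rational(7, 10), Pow(h, -1)), Mul(-5, h))), Mul(2, h)) = Mul(Add(h, Add(Mul(-5, h), Mul(Rational(7, 10), Pow(h, -1)))), Mul(2, h)) = Mul(Add(Mul(-4, h), Mul(Rational(7, 10), Pow(h, -1))), Mul(2, h)) = Mul(2, h, Add(Mul(-4, h), Mul(Rational(7, 10), Pow(h, -1)))))
Add(Function('l')(-95), Mul(-1, Function('A')(-113))) = Add(Add(10, Mul(-2, -95)), Mul(-1, Add(Rational(7, 5), Mul(-8, Pow(-113, 2))))) = Add(Add(10, 190), Mul(-1, Add(Rational(7, 5), Mul(-8, 12769)))) = Add(200, Mul(-1, Add(Rational(7, 5), -102152))) = Add(200, Mul(-1, Rational(-510753, 5))) = Add(200, Rational(510753, 5)) = Rational(511753, 5)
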